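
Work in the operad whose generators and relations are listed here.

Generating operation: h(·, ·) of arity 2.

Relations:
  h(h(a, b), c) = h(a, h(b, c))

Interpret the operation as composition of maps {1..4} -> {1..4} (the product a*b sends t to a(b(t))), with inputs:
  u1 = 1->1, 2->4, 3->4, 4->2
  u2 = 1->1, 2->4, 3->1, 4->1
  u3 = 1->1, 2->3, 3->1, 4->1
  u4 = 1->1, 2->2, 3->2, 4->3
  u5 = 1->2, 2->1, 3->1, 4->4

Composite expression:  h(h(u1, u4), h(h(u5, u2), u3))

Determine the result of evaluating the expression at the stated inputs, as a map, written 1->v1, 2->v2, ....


1->4, 2->4, 3->4, 4->4

h(u1, u4) = 1->1, 2->4, 3->4, 4->4
h(u5, u2) = 1->2, 2->4, 3->2, 4->2
h(h(u5, u2), u3) = 1->2, 2->2, 3->2, 4->2
h(h(u1, u4), h(h(u5, u2), u3)) = 1->4, 2->4, 3->4, 4->4


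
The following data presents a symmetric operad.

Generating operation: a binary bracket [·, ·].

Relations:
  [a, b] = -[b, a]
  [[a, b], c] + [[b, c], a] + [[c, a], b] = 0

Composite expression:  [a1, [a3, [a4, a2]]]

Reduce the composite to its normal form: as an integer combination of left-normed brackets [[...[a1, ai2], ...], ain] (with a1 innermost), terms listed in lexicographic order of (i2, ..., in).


Expand each bracket as ab - ba; the a1-initial words give the coefficients.
Composite bracket: [a1, [a3, [a4, a2]]]
Full expansion: 8 signed words from ab - ba (2^3 = 8).
Collect the words opening with a1:
  a1a2a4a3 (sign +1) contributes +[[[a1, a2], a4], a3]
  a1a3a2a4 (sign -1) contributes -[[[a1, a3], a2], a4]
  a1a3a4a2 (sign +1) contributes +[[[a1, a3], a4], a2]
  a1a4a2a3 (sign -1) contributes -[[[a1, a4], a2], a3]

[[[a1, a2], a4], a3] - [[[a1, a3], a2], a4] + [[[a1, a3], a4], a2] - [[[a1, a4], a2], a3]


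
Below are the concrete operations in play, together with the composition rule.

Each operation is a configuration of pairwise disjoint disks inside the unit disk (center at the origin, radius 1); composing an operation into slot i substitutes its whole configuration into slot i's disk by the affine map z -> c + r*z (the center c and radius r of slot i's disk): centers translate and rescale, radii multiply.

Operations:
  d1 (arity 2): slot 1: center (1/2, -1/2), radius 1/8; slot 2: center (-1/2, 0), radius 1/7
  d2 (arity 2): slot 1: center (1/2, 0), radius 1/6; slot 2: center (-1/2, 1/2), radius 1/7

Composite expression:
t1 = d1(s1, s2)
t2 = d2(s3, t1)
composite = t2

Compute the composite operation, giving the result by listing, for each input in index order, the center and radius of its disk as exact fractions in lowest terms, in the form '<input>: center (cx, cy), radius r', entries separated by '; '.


s1: center (-3/7, 3/7), radius 1/56; s2: center (-4/7, 1/2), radius 1/49; s3: center (1/2, 0), radius 1/6


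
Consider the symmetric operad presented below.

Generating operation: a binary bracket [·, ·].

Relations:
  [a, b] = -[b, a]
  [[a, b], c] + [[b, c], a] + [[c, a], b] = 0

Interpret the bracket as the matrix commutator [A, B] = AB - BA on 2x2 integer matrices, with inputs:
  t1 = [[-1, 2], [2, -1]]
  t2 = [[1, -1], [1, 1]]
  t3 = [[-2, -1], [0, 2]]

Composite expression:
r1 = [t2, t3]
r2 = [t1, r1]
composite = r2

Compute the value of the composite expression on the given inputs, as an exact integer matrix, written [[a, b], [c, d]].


[[0, -4], [4, 0]]


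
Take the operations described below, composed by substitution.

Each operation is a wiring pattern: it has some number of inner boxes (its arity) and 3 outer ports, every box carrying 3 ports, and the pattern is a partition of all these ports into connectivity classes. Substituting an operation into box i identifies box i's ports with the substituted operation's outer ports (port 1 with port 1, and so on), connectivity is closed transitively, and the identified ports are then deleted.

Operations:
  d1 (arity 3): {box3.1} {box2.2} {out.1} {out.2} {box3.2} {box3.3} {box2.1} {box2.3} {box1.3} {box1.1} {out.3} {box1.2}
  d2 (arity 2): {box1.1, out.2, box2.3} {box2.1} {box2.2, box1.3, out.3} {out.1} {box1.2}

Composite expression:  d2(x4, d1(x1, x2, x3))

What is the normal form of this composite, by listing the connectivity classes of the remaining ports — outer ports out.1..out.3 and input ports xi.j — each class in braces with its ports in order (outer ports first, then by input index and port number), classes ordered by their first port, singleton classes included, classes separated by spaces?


{out.1} {out.2, x4.1} {out.3, x4.3} {x1.1} {x1.2} {x1.3} {x2.1} {x2.2} {x2.3} {x3.1} {x3.2} {x3.3} {x4.2}

After gluing at d2, chains via deleted ports link the x-ports.
composing d1 on (x1, x2, x3), with out.j its own outer ports: {out.1} {out.2} {out.3} {x1.1} {x1.2} {x1.3} {x2.1} {x2.2} {x2.3} {x3.1} {x3.2} {x3.3}
composing d2 on (x4, x1, x2, x3), with out.j its own outer ports: {out.1} {out.2, x4.1} {out.3, x4.3} {x1.1} {x1.2} {x1.3} {x2.1} {x2.2} {x2.3} {x3.1} {x3.2} {x3.3} {x4.2}


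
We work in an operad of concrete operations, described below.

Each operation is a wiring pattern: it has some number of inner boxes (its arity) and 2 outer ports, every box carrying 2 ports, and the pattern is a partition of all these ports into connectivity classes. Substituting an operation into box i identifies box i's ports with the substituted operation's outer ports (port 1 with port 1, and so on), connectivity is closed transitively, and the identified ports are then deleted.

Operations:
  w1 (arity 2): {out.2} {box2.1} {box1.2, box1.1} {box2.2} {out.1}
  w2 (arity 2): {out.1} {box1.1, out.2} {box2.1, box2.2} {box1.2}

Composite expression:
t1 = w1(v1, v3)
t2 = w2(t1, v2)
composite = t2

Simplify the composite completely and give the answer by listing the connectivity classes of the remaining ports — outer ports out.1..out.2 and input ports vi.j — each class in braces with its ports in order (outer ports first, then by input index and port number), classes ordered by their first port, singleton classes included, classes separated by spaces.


{out.1} {out.2} {v1.1, v1.2} {v2.1, v2.2} {v3.1} {v3.2}


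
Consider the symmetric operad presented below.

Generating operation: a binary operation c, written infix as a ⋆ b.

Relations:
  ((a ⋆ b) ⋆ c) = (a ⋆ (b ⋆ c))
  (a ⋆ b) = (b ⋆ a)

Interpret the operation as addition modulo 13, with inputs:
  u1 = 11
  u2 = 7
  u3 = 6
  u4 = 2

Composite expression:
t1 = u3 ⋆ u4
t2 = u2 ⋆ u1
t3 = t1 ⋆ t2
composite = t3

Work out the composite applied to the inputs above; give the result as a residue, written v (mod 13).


0 (mod 13)

(u3 ⋆ u4) = 8
(u2 ⋆ u1) = 5
((u3 ⋆ u4) ⋆ (u2 ⋆ u1)) = 0


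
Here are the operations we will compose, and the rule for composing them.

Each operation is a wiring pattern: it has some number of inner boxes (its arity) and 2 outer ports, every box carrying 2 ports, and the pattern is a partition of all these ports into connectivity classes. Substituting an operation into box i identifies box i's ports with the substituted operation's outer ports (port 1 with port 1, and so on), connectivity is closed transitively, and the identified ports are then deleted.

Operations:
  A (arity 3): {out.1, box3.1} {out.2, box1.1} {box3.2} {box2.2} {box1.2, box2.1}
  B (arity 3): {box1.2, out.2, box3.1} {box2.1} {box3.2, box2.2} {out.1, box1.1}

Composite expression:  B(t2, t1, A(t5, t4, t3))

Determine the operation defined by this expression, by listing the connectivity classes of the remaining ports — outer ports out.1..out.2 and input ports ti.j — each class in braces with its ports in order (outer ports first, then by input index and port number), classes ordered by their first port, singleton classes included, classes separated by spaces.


{out.1, t2.1} {out.2, t2.2, t3.1} {t1.1} {t1.2, t5.1} {t3.2} {t4.1, t5.2} {t4.2}

After gluing at B, chains via deleted ports link the t-ports.
the subtree at A composes to {out.1, t3.1} {out.2, t5.1} {t3.2} {t4.1, t5.2} {t4.2} on (t5, t4, t3); out.j = own outer ports
the subtree at B composes to {out.1, t2.1} {out.2, t2.2, t3.1} {t1.1} {t1.2, t5.1} {t3.2} {t4.1, t5.2} {t4.2} on (t2, t1, t5, t4, t3); out.j = own outer ports


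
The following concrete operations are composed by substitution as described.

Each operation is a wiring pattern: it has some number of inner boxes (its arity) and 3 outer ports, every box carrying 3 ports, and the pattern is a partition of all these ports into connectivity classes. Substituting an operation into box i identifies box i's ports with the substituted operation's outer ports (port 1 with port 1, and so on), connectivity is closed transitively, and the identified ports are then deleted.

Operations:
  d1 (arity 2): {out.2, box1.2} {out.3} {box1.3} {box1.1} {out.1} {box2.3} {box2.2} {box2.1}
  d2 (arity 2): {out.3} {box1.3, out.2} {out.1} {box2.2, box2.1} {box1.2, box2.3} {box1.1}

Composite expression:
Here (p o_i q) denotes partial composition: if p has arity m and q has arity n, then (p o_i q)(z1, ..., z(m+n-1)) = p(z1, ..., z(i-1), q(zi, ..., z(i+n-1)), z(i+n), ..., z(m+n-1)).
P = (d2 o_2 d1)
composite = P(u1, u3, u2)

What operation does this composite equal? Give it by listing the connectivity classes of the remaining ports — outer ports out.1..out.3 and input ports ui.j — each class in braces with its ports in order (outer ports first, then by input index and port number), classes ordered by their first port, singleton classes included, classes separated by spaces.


{out.1} {out.2, u1.3} {out.3} {u1.1} {u1.2} {u2.1} {u2.2} {u2.3} {u3.1} {u3.2} {u3.3}

Substituting into d2 glues patterns; closure does the rest.
stage d1: inputs (u3, u2), connectivity {out.1} {out.2, u3.2} {out.3} {u2.1} {u2.2} {u2.3} {u3.1} {u3.3}, out.j its boundary
stage d2: inputs (u1, u3, u2), connectivity {out.1} {out.2, u1.3} {out.3} {u1.1} {u1.2} {u2.1} {u2.2} {u2.3} {u3.1} {u3.2} {u3.3}, out.j its boundary


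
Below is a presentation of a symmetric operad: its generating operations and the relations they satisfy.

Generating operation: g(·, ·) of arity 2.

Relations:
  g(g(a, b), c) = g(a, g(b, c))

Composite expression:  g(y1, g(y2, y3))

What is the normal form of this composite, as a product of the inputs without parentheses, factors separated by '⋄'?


The g-tree's shape is irrelevant; the y-reading-order decides.
g(y2, y3) linearizes to y2 ⋄ y3
g(y1, g(y2, y3)) linearizes to y1 ⋄ y2 ⋄ y3

y1 ⋄ y2 ⋄ y3


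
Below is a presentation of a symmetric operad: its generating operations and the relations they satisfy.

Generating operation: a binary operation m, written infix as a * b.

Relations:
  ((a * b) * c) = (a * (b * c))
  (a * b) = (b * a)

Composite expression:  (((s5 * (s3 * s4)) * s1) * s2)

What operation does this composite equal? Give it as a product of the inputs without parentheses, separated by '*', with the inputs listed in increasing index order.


s1 * s2 * s3 * s4 * s5

Both nesting and order wash out for m; what remains is which s's occur.
(s3 * s4) reduces to s3 * s4
(s5 * (s3 * s4)) reduces to s5 * s3 * s4
((s5 * (s3 * s4)) * s1) reduces to s5 * s3 * s4 * s1
(((s5 * (s3 * s4)) * s1) * s2) reduces to s5 * s3 * s4 * s1 * s2
reordering the factors by index: s1 * s2 * s3 * s4 * s5


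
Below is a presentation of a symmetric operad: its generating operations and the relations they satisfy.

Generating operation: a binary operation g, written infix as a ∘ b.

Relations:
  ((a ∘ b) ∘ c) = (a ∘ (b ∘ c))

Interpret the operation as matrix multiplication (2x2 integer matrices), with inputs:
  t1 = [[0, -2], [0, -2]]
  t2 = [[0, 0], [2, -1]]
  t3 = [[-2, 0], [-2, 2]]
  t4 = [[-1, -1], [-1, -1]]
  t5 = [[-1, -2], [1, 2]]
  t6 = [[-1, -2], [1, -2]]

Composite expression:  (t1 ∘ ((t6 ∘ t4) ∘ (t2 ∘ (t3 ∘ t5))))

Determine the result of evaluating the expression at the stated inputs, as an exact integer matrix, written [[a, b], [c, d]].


[[0, 0], [0, 0]]

(t6 ∘ t4) = [[3, 3], [1, 1]]
(t3 ∘ t5) = [[2, 4], [4, 8]]
(t2 ∘ (t3 ∘ t5)) = [[0, 0], [0, 0]]
((t6 ∘ t4) ∘ (t2 ∘ (t3 ∘ t5))) = [[0, 0], [0, 0]]
(t1 ∘ ((t6 ∘ t4) ∘ (t2 ∘ (t3 ∘ t5)))) = [[0, 0], [0, 0]]


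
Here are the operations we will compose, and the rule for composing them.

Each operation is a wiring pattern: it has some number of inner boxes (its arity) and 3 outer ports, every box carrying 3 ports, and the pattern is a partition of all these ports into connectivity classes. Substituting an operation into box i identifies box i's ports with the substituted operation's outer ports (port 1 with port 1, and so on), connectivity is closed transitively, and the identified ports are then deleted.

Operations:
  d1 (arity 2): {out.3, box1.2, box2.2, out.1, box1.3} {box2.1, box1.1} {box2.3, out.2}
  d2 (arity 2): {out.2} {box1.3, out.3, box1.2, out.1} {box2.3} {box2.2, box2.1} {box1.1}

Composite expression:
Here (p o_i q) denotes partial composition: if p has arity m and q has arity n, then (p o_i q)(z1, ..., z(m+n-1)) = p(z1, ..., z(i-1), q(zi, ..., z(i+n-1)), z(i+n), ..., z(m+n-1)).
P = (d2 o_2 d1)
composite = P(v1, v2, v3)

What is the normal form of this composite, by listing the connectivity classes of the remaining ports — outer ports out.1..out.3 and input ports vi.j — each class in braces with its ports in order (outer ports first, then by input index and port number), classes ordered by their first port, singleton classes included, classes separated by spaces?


{out.1, out.3, v1.2, v1.3} {out.2} {v1.1} {v2.1, v3.1} {v2.2, v2.3, v3.2, v3.3}

Treat the ports identified at d2 as solder joints: merge, then drop.
composing d1 on (v2, v3), with out.j its own outer ports: {out.1, out.3, v2.2, v2.3, v3.2} {out.2, v3.3} {v2.1, v3.1}
composing d2 on (v1, v2, v3), with out.j its own outer ports: {out.1, out.3, v1.2, v1.3} {out.2} {v1.1} {v2.1, v3.1} {v2.2, v2.3, v3.2, v3.3}


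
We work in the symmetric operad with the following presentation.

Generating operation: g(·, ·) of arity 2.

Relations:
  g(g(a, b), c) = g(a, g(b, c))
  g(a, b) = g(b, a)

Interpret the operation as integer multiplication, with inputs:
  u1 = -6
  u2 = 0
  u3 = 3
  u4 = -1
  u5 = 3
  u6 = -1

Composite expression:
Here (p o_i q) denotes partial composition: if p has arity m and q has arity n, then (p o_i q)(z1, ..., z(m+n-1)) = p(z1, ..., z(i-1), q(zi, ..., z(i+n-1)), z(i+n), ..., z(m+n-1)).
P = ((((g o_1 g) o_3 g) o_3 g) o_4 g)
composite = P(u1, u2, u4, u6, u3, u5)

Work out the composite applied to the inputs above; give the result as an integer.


0

g(u1, u2) = 0
g(u6, u3) = -3
g(u4, g(u6, u3)) = 3
g(g(u4, g(u6, u3)), u5) = 9
g(g(u1, u2), g(g(u4, g(u6, u3)), u5)) = 0


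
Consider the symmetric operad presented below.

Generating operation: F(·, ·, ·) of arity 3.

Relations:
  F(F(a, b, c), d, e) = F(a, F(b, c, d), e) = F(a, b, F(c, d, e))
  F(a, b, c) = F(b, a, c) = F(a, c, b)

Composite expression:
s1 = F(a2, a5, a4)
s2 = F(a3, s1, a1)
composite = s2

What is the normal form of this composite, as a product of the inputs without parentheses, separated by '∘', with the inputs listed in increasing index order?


Reordering under F is free, so list the a-inputs canonically.
F(a2, a5, a4) linearizes to a2 ∘ a5 ∘ a4
F(a3, F(a2, a5, a4), a1) linearizes to a3 ∘ a2 ∘ a5 ∘ a4 ∘ a1
rearranged into index order: a1 ∘ a2 ∘ a3 ∘ a4 ∘ a5

a1 ∘ a2 ∘ a3 ∘ a4 ∘ a5


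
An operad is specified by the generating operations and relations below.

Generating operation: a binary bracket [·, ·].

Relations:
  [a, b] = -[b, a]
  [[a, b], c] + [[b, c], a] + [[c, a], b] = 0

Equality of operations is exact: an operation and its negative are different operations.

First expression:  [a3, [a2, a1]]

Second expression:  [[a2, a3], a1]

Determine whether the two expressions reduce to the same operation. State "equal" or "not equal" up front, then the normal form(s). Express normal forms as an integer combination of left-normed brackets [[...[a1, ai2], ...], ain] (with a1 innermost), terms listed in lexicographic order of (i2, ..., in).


Reducing the first expression gives [[a1, a2], a3]
Reducing the second expression gives -[[a1, a2], a3] + [[a1, a3], a2]
They disagree, so not equal.

not equal; first: [[a1, a2], a3]; second: -[[a1, a2], a3] + [[a1, a3], a2]


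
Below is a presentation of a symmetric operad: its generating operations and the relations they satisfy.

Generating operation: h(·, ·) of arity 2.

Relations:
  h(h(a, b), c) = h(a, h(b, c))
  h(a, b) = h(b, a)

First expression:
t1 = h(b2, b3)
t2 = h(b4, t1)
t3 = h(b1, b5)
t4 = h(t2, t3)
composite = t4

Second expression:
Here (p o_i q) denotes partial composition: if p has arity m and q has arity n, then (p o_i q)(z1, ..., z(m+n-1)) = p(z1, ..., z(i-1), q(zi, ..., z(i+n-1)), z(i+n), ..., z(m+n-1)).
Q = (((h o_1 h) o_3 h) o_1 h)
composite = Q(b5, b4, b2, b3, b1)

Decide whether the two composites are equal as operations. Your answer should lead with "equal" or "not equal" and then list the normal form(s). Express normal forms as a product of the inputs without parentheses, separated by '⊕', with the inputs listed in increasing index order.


equal: each reduces to b1 ⊕ b2 ⊕ b3 ⊕ b4 ⊕ b5

Normal form of the first expression: b1 ⊕ b2 ⊕ b3 ⊕ b4 ⊕ b5
Normal form of the second expression: b1 ⊕ b2 ⊕ b3 ⊕ b4 ⊕ b5
The normal forms match — equal.


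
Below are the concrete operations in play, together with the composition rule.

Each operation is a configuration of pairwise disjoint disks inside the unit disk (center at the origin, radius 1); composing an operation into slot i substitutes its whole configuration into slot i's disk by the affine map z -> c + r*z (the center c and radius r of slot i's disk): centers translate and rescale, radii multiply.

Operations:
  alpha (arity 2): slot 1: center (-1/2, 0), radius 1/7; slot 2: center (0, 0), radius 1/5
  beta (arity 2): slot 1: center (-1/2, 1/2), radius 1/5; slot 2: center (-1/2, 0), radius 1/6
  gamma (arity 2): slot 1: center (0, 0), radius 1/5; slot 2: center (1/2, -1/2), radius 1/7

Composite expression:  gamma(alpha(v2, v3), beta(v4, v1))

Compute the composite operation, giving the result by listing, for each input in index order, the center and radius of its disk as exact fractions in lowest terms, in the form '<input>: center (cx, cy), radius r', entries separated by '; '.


v1: center (3/7, -1/2), radius 1/42; v2: center (-1/10, 0), radius 1/35; v3: center (0, 0), radius 1/25; v4: center (3/7, -3/7), radius 1/35

Below gamma, radii multiply path by path; the v-disk centers shift.
v2 passes through 2 substitutions, ending at center (-1/10, 0), radius 1/35
v3 passes through 2 substitutions, ending at center (0, 0), radius 1/25
v4 passes through 2 substitutions, ending at center (3/7, -3/7), radius 1/35
v1 passes through 2 substitutions, ending at center (3/7, -1/2), radius 1/42


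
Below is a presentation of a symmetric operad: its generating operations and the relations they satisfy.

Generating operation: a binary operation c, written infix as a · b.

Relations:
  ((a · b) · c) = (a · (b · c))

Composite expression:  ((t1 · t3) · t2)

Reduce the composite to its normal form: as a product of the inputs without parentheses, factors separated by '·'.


Associativity of c dissolves the nesting; only the t-input order survives.
(t1 · t3) flattens to t1 · t3
((t1 · t3) · t2) flattens to t1 · t3 · t2

t1 · t3 · t2


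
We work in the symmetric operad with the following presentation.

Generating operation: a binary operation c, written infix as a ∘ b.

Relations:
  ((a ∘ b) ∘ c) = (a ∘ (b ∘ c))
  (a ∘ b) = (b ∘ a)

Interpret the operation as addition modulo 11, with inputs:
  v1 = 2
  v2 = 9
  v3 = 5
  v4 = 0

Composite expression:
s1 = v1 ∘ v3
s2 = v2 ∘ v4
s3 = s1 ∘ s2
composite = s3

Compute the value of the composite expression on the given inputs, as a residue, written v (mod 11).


5 (mod 11)

(v1 ∘ v3) = 7
(v2 ∘ v4) = 9
((v1 ∘ v3) ∘ (v2 ∘ v4)) = 5


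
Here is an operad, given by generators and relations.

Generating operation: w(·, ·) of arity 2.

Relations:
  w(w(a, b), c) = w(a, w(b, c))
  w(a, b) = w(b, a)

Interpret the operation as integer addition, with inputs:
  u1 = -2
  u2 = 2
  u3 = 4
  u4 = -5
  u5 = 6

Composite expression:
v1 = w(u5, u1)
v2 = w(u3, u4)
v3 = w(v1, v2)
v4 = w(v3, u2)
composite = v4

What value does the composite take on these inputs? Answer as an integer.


5

w(u5, u1) = 4
w(u3, u4) = -1
w(w(u5, u1), w(u3, u4)) = 3
w(w(w(u5, u1), w(u3, u4)), u2) = 5


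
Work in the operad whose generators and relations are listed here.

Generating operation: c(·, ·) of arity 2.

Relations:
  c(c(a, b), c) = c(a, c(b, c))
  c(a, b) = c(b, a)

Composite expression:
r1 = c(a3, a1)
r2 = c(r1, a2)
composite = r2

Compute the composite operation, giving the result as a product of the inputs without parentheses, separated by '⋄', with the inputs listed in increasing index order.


Key point: c commutes, so take the a-inputs in any fixed order.
c(a3, a1) reduces to a3 ⋄ a1
c(c(a3, a1), a2) reduces to a3 ⋄ a1 ⋄ a2
putting the inputs in ascending order: a1 ⋄ a2 ⋄ a3

a1 ⋄ a2 ⋄ a3


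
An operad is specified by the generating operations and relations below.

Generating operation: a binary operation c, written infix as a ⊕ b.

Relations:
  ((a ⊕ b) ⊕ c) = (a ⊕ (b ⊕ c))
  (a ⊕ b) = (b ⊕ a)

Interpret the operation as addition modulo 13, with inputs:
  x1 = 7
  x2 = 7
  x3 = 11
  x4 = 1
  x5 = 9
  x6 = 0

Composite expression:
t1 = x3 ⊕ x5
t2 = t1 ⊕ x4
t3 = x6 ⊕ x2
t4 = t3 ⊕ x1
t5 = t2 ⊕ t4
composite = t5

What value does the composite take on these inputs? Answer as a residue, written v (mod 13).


9 (mod 13)

(x3 ⊕ x5) = 7
((x3 ⊕ x5) ⊕ x4) = 8
(x6 ⊕ x2) = 7
((x6 ⊕ x2) ⊕ x1) = 1
(((x3 ⊕ x5) ⊕ x4) ⊕ ((x6 ⊕ x2) ⊕ x1)) = 9


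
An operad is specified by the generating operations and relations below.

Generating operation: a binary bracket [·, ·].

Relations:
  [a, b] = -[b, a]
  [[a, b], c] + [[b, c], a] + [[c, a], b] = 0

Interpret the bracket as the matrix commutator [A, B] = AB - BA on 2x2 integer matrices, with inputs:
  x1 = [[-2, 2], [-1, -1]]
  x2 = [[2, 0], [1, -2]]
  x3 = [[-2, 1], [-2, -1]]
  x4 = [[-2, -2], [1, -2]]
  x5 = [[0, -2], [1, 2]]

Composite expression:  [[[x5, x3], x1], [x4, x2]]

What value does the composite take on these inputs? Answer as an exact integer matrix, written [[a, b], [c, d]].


[x5, x3] = [[3, -4], [-5, -3]]
[[x5, x3], x1] = [[14, 8], [11, -14]]
[x4, x2] = [[-2, 8], [4, 2]]
[[[x5, x3], x1], [x4, x2]] = [[-56, 256], [-156, 56]]

[[-56, 256], [-156, 56]]


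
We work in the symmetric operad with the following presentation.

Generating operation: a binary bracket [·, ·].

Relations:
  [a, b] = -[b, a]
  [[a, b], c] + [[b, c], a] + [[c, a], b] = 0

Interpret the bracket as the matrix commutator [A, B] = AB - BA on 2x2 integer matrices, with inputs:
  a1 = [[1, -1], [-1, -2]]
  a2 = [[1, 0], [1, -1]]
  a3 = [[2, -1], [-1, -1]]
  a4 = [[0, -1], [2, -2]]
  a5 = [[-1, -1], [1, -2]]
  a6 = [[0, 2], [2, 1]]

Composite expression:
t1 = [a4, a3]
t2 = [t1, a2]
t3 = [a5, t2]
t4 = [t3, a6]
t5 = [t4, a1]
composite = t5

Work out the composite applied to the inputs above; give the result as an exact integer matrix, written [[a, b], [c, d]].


[[72, 64], [152, -72]]

[a4, a3] = [[3, 1], [8, -3]]
[[a4, a3], a2] = [[1, -2], [10, -1]]
[a5, [[a4, a3], a2]] = [[-8, 0], [-8, 8]]
[[a5, [[a4, a3], a2]], a6] = [[16, -32], [40, -16]]
[[[a5, [[a4, a3], a2]], a6], a1] = [[72, 64], [152, -72]]


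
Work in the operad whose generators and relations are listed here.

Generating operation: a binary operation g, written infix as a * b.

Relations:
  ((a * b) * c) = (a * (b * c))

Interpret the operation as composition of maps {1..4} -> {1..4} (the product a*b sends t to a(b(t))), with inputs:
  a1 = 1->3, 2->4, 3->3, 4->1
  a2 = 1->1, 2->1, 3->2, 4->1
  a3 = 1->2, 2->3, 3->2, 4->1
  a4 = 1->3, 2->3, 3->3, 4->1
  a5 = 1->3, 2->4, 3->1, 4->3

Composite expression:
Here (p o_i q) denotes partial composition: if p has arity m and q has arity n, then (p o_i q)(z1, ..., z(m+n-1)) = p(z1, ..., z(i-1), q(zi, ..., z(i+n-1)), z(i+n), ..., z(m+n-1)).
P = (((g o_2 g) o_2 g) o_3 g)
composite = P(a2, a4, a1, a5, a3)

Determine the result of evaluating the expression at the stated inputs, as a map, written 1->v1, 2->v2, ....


1->2, 2->2, 3->2, 4->2

(a1 * a5) = 1->3, 2->1, 3->3, 4->3
(a4 * (a1 * a5)) = 1->3, 2->3, 3->3, 4->3
((a4 * (a1 * a5)) * a3) = 1->3, 2->3, 3->3, 4->3
(a2 * ((a4 * (a1 * a5)) * a3)) = 1->2, 2->2, 3->2, 4->2


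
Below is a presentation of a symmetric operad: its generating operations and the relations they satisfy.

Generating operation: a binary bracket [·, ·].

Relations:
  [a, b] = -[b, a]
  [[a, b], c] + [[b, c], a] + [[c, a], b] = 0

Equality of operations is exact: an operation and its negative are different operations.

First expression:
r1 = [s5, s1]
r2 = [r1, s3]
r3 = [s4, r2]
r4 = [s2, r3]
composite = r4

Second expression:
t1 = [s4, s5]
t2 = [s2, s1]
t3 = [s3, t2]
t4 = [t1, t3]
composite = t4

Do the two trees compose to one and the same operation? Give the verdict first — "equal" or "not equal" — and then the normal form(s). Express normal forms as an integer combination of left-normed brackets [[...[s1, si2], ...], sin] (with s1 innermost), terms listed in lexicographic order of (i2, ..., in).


In normal form, the first expression is -[[[[s1, s5], s3], s4], s2]
In normal form, the second expression is -[[[[s1, s2], s3], s4], s5] + [[[[s1, s2], s3], s5], s4]
Distinct normal forms: not equal.

not equal; first: -[[[[s1, s5], s3], s4], s2]; second: -[[[[s1, s2], s3], s4], s5] + [[[[s1, s2], s3], s5], s4]


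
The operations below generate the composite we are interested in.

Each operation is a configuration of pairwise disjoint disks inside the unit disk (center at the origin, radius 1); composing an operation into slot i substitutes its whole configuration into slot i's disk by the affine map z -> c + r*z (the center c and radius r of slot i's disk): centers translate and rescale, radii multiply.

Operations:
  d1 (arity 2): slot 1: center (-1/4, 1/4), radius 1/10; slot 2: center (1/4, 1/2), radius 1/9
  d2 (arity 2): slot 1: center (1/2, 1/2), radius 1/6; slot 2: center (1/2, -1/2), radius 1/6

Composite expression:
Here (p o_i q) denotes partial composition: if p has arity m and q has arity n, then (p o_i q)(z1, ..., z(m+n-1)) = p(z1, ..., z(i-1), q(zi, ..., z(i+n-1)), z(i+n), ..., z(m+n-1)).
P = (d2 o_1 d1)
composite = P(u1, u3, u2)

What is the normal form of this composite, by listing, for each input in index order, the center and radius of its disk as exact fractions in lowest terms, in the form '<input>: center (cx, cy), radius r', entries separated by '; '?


Each u-disk chains the slot maps above it in d2; radii multiply.
input u1: composing its 2 substitution steps yields center (11/24, 13/24), radius 1/60
input u3: composing its 2 substitution steps yields center (13/24, 7/12), radius 1/54
input u2: composing its 1 substitution step yields center (1/2, -1/2), radius 1/6

u1: center (11/24, 13/24), radius 1/60; u2: center (1/2, -1/2), radius 1/6; u3: center (13/24, 7/12), radius 1/54


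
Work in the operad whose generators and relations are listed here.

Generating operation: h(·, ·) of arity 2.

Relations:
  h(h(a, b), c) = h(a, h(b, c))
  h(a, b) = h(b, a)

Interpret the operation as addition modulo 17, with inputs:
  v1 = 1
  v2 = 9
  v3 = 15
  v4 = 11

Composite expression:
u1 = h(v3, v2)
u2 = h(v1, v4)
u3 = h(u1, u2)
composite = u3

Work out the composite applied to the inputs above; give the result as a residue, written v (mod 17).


2 (mod 17)

h(v3, v2) = 7
h(v1, v4) = 12
h(h(v3, v2), h(v1, v4)) = 2


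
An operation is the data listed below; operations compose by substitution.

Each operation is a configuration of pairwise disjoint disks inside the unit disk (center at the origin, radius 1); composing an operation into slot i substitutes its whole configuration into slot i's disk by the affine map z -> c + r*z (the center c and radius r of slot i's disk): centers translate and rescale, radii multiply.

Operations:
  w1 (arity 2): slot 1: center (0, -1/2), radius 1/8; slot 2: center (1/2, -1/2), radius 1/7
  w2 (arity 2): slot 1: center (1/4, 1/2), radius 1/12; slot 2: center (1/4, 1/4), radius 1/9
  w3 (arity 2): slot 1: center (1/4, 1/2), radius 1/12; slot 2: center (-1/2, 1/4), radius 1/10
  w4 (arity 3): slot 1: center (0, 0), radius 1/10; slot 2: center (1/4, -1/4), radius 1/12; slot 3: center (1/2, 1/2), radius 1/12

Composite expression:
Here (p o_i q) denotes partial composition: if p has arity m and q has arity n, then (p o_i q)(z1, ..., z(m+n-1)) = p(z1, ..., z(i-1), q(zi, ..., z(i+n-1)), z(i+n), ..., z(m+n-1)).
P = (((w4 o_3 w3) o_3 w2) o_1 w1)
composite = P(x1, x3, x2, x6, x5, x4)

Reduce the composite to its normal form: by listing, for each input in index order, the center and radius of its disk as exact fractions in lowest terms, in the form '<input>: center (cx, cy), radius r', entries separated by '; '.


Affine substitution under w4: radii multiply and x-centers shift.
tracing x1 down its 2-map path: center (0, -1/20), radius 1/80
tracing x3 down its 2-map path: center (1/20, -1/20), radius 1/70
tracing x2 down its 1-map path: center (1/4, -1/4), radius 1/12
tracing x6 down its 3-map path: center (301/576, 157/288), radius 1/1728
tracing x5 down its 3-map path: center (301/576, 313/576), radius 1/1296
tracing x4 down its 2-map path: center (11/24, 25/48), radius 1/120

x1: center (0, -1/20), radius 1/80; x2: center (1/4, -1/4), radius 1/12; x3: center (1/20, -1/20), radius 1/70; x4: center (11/24, 25/48), radius 1/120; x5: center (301/576, 313/576), radius 1/1296; x6: center (301/576, 157/288), radius 1/1728


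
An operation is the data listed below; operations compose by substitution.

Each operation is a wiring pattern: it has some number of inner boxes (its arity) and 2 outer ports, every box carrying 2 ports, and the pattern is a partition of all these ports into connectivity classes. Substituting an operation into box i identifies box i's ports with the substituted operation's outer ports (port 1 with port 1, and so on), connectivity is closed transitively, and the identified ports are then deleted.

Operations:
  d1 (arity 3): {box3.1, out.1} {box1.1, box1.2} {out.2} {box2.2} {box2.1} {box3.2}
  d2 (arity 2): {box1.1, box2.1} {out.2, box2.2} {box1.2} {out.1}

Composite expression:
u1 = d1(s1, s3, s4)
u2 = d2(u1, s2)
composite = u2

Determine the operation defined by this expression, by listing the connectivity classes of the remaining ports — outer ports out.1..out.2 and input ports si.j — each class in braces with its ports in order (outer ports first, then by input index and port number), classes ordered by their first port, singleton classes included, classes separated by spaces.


{out.1} {out.2, s2.2} {s1.1, s1.2} {s2.1, s4.1} {s3.1} {s3.2} {s4.2}

Reachability decides: close wires over d2-identified ports.
composing d1 on (s1, s3, s4), with out.j its own outer ports: {out.1, s4.1} {out.2} {s1.1, s1.2} {s3.1} {s3.2} {s4.2}
composing d2 on (s1, s3, s4, s2), with out.j its own outer ports: {out.1} {out.2, s2.2} {s1.1, s1.2} {s2.1, s4.1} {s3.1} {s3.2} {s4.2}


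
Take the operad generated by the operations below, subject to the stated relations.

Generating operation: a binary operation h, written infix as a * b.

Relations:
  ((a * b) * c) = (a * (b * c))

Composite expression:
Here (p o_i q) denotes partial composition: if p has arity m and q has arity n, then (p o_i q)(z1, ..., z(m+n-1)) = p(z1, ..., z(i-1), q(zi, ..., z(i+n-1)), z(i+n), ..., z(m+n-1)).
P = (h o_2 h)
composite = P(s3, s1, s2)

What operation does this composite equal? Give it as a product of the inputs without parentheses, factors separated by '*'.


s3 * s1 * s2

Every regrouping of h is equal, so read the s-inputs in written order.
(s1 * s2) collapses to s1 * s2
(s3 * (s1 * s2)) collapses to s3 * s1 * s2


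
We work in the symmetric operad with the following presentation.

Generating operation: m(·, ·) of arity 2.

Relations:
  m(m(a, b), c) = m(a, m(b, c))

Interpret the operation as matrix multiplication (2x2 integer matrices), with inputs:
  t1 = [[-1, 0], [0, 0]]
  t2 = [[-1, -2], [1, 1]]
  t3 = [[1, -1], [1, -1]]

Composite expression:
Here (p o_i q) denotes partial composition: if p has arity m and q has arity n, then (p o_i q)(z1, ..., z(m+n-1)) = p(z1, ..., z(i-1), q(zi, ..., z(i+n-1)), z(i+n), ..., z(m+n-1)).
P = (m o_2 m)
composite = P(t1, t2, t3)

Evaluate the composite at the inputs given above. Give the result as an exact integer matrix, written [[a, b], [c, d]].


[[3, -3], [0, 0]]


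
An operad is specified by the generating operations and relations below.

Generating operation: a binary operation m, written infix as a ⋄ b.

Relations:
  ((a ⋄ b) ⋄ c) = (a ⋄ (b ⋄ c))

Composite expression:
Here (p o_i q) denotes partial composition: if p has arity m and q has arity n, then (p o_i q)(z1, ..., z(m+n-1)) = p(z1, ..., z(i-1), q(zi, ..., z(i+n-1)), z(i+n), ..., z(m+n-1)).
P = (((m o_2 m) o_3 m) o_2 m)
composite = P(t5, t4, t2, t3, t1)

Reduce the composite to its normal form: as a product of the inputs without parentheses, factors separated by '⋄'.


Key point: m is associative — brackets drop, the t-order remains.
(t4 ⋄ t2) linearizes to t4 ⋄ t2
(t3 ⋄ t1) linearizes to t3 ⋄ t1
((t4 ⋄ t2) ⋄ (t3 ⋄ t1)) linearizes to t4 ⋄ t2 ⋄ t3 ⋄ t1
(t5 ⋄ ((t4 ⋄ t2) ⋄ (t3 ⋄ t1))) linearizes to t5 ⋄ t4 ⋄ t2 ⋄ t3 ⋄ t1

t5 ⋄ t4 ⋄ t2 ⋄ t3 ⋄ t1


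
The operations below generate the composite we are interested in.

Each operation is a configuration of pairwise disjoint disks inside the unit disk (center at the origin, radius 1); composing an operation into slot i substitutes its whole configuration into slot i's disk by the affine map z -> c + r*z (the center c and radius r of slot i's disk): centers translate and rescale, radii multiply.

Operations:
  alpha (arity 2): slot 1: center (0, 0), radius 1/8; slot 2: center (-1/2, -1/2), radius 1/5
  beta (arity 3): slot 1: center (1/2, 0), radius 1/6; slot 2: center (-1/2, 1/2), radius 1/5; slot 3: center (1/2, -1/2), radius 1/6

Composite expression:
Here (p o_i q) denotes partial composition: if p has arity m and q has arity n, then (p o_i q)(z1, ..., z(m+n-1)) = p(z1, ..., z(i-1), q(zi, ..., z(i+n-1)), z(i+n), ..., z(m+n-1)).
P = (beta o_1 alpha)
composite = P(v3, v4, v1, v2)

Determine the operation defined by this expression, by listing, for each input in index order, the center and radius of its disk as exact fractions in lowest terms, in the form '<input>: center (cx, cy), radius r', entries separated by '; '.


v1: center (-1/2, 1/2), radius 1/5; v2: center (1/2, -1/2), radius 1/6; v3: center (1/2, 0), radius 1/48; v4: center (5/12, -1/12), radius 1/30

Follow each v-input down from beta: c' goes to c + r*c', radius to r*r'.
v3 passes through 2 substitutions, ending at center (1/2, 0), radius 1/48
v4 passes through 2 substitutions, ending at center (5/12, -1/12), radius 1/30
v1 passes through 1 substitution, ending at center (-1/2, 1/2), radius 1/5
v2 passes through 1 substitution, ending at center (1/2, -1/2), radius 1/6


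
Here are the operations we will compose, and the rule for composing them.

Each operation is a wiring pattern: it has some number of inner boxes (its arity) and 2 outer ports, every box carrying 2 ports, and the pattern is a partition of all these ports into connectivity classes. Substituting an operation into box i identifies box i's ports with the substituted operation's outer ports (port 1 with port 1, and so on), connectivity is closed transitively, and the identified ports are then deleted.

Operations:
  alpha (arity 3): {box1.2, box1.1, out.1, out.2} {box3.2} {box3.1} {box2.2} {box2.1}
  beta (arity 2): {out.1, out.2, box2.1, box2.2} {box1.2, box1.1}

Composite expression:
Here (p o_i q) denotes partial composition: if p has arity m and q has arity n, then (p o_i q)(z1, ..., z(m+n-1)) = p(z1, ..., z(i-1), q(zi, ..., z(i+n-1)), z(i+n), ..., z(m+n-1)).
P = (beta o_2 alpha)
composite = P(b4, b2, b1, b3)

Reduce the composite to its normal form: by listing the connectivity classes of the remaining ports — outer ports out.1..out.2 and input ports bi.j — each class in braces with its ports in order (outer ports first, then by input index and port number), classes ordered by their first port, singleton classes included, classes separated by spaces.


{out.1, out.2, b2.1, b2.2} {b1.1} {b1.2} {b3.1} {b3.2} {b4.1, b4.2}

Substituting into beta glues patterns; closure does the rest.
through alpha, on inputs (b2, b1, b3): {out.1, out.2, b2.1, b2.2} {b1.1} {b1.2} {b3.1} {b3.2} (out.j = stage outer ports)
through beta, on inputs (b4, b2, b1, b3): {out.1, out.2, b2.1, b2.2} {b1.1} {b1.2} {b3.1} {b3.2} {b4.1, b4.2} (out.j = stage outer ports)


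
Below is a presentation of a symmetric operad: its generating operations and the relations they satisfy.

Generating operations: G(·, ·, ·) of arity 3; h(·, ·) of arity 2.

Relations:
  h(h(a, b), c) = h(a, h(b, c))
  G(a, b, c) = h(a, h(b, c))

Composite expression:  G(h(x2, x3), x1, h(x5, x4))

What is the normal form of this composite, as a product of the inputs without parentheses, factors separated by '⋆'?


x2 ⋆ x3 ⋆ x1 ⋆ x5 ⋆ x4

Key point: G is associative — brackets drop, the x-order remains.
h(x2, x3) spells out as x2 ⋆ x3
h(x5, x4) spells out as x5 ⋆ x4
G(h(x2, x3), x1, h(x5, x4)) spells out as x2 ⋆ x3 ⋆ x1 ⋆ x5 ⋆ x4


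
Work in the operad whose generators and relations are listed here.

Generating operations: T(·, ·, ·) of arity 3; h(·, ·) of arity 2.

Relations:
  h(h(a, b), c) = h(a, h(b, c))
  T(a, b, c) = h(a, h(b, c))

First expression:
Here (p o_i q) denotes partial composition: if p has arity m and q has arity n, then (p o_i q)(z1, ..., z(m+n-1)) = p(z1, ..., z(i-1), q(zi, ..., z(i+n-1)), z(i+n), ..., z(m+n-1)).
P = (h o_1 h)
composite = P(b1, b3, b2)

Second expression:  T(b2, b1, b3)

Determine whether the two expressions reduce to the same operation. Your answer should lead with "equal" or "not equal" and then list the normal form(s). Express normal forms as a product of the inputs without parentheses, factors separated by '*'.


not equal; the first gives b1 * b3 * b2 and the second b2 * b1 * b3


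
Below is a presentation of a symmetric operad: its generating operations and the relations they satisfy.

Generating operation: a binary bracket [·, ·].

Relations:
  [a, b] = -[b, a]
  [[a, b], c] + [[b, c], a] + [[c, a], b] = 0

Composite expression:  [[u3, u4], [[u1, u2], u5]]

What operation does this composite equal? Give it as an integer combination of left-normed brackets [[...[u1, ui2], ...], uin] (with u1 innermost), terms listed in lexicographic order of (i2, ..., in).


-[[[[u1, u2], u5], u3], u4] + [[[[u1, u2], u5], u4], u3]

Antisymmetry and Jacobi reduce to u1-anchored left-normed brackets.
Composite bracket: [[u3, u4], [[u1, u2], u5]]
The bracket unfolds into 16 signed words via [a, b] = ab - ba (2^4 = 16).
Words beginning with u1 determine it all:
  u1u2u5u3u4 appears with sign -1, giving the term -[[[[u1, u2], u5], u3], u4]
  u1u2u5u4u3 appears with sign +1, giving the term +[[[[u1, u2], u5], u4], u3]


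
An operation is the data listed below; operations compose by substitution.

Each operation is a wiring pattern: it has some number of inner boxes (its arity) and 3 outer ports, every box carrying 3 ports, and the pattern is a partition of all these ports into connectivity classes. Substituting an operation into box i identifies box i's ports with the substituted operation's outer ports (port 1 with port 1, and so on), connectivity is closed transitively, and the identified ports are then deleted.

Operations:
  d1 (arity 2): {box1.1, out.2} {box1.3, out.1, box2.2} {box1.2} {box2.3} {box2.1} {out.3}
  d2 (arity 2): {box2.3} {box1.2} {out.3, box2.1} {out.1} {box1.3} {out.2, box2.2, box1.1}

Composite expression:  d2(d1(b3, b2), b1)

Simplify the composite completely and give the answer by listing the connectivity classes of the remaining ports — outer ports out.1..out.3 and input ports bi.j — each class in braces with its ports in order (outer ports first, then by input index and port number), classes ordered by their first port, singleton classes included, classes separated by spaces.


{out.1} {out.2, b1.2, b2.2, b3.3} {out.3, b1.1} {b1.3} {b2.1} {b2.3} {b3.1} {b3.2}
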